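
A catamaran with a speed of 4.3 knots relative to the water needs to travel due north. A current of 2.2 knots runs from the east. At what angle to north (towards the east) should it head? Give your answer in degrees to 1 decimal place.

30.8°

The current pushes perpendicular to the desired track; the heading must have a component into the current equal to 2.2 knots: 4.3 sin θ = 2.2.
sin θ = 0.5116, so θ = 30.772°.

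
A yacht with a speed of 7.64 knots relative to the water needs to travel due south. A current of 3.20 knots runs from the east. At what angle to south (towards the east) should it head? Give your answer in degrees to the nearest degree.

The current pushes perpendicular to the desired track; the heading must have a component into the current equal to 3.20 knots: 7.64 sin θ = 3.20.
sin θ = 0.4188, so θ = 24.762°.

25°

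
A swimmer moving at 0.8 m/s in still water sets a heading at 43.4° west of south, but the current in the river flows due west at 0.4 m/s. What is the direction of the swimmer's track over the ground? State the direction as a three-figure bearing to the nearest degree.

Taking east as x and north as y: velocity relative to the water = (-0.550, -0.581) m/s; the water relative to ground = (-0.400, 0.000) m/s.
Velocity relative to ground = (-0.550, -0.581) + (-0.400, 0.000) = (-0.950, -0.581) m/s.
Bearing = atan2(-0.95, -0.58) = 238.53° clockwise from north.

239°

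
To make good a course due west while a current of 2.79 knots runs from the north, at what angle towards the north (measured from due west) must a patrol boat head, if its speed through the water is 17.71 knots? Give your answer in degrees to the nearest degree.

9°

The current pushes perpendicular to the desired track; the heading must have a component into the current equal to 2.79 knots: 17.71 sin θ = 2.79.
sin θ = 0.1575, so θ = 9.064°.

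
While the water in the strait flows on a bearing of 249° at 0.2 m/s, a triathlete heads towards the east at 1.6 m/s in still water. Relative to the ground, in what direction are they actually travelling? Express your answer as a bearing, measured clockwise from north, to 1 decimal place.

Taking east as x and north as y: velocity relative to the water = (1.600, 0.000) m/s; the water relative to ground = (-0.187, -0.072) m/s.
Velocity relative to ground = (1.600, 0.000) + (-0.187, -0.072) = (1.413, -0.072) m/s.
Bearing = atan2(1.41, -0.07) = 92.90° clockwise from north.

092.9°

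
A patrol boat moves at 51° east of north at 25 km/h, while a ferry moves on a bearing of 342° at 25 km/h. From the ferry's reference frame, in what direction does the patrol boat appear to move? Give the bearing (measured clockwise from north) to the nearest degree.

Taking east as x and north as y: patrol boat velocity = (19.429, 15.733) km/h; ferry velocity = (-7.725, 23.776) km/h.
Velocity of patrol boat relative to ferry = (19.429, 15.733) − (-7.725, 23.776) = (27.154, -8.043) km/h.
Bearing = atan2(27.15, -8.04) = 106.50° clockwise from north.

106°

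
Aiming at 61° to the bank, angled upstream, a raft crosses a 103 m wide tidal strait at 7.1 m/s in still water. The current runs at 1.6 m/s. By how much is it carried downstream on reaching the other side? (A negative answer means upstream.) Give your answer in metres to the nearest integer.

Perpendicular speed = 6.210 m/s; crossing time = 103 / 6.210 = 16.587 s.
Net downstream speed = -1.842 m/s.
Drift = -1.842 × 16.587 = -30.555 m (upstream).

-31 m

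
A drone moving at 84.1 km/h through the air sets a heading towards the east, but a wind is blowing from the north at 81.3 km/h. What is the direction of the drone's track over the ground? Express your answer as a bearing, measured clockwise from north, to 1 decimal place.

134.0°

Taking east as x and north as y: velocity relative to the air = (84.100, 0.000) km/h; the air relative to ground = (0.000, -81.300) km/h.
Velocity relative to ground = (84.100, 0.000) + (0.000, -81.300) = (84.100, -81.300) km/h.
Bearing = atan2(84.10, -81.30) = 134.03° clockwise from north.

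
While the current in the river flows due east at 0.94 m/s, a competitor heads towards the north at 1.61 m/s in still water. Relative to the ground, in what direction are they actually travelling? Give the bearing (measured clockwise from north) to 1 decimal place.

030.3°

Taking east as x and north as y: velocity relative to the water = (0.000, 1.610) m/s; the water relative to ground = (0.940, 0.000) m/s.
Velocity relative to ground = (0.000, 1.610) + (0.940, 0.000) = (0.940, 1.610) m/s.
Bearing = atan2(0.94, 1.61) = 30.28° clockwise from north.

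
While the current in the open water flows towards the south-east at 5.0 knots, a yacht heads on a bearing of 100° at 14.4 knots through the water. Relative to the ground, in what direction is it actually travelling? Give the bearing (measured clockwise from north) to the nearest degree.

Taking east as x and north as y: velocity relative to the water = (14.181, -2.501) knots; the water relative to ground = (3.536, -3.536) knots.
Velocity relative to ground = (14.181, -2.501) + (3.536, -3.536) = (17.717, -6.036) knots.
Bearing = atan2(17.72, -6.04) = 108.81° clockwise from north.

109°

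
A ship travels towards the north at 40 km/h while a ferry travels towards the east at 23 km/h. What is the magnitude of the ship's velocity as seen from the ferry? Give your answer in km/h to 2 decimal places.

46.14 km/h

Taking east as x and north as y: ship velocity = (0.000, 40.000) km/h; ferry velocity = (23.000, 0.000) km/h.
Velocity of ship relative to ferry = (0.000, 40.000) − (23.000, 0.000) = (-23.000, 40.000) km/h.
Magnitude = |(-23.000, 40.000)| = 46.141 km/h.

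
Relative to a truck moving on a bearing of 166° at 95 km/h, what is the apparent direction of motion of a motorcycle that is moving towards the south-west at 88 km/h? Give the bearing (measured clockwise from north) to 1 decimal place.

Taking east as x and north as y: motorcycle velocity = (-62.225, -62.225) km/h; truck velocity = (22.983, -92.178) km/h.
Velocity of motorcycle relative to truck = (-62.225, -62.225) − (22.983, -92.178) = (-85.208, 29.953) km/h.
Bearing = atan2(-85.21, 29.95) = 289.37° clockwise from north.

289.4°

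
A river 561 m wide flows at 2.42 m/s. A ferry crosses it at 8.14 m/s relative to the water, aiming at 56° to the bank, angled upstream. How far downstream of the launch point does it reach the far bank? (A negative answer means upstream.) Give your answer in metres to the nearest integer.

Perpendicular speed = 6.748 m/s; crossing time = 561 / 6.748 = 83.131 s.
Net downstream speed = -2.132 m/s.
Drift = -2.132 × 83.131 = -177.222 m (upstream).

-177 m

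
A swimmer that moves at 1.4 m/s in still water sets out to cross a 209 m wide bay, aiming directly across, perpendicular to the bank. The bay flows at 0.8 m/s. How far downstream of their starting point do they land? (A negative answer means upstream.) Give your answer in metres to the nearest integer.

119 m

Perpendicular speed = 1.400 m/s; crossing time = 209 / 1.400 = 149.286 s.
Net downstream speed = 0.800 m/s.
Drift = 0.800 × 149.286 = 119.429 m (downstream).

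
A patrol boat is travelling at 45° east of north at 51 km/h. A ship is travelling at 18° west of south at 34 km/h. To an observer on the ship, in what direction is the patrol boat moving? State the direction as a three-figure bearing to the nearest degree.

034°

Taking east as x and north as y: patrol boat velocity = (36.062, 36.062) km/h; ship velocity = (-10.507, -32.336) km/h.
Velocity of patrol boat relative to ship = (36.062, 36.062) − (-10.507, -32.336) = (46.569, 68.398) km/h.
Bearing = atan2(46.57, 68.40) = 34.25° clockwise from north.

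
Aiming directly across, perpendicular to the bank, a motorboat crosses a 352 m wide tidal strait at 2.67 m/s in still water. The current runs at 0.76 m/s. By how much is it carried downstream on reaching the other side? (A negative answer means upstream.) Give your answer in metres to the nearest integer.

Perpendicular speed = 2.670 m/s; crossing time = 352 / 2.670 = 131.835 s.
Net downstream speed = 0.760 m/s.
Drift = 0.760 × 131.835 = 100.195 m (downstream).

100 m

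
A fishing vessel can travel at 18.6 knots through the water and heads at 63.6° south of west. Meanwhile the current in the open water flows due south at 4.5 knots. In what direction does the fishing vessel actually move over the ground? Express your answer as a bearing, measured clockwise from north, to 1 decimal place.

201.3°

Taking east as x and north as y: velocity relative to the water = (-8.270, -16.660) knots; the water relative to ground = (0.000, -4.500) knots.
Velocity relative to ground = (-8.270, -16.660) + (0.000, -4.500) = (-8.270, -21.160) knots.
Bearing = atan2(-8.27, -21.16) = 201.35° clockwise from north.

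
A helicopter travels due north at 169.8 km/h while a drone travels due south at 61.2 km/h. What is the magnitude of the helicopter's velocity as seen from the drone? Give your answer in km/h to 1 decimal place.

Taking east as x and north as y: helicopter velocity = (0.000, 169.800) km/h; drone velocity = (0.000, -61.200) km/h.
Velocity of helicopter relative to drone = (0.000, 169.800) − (0.000, -61.200) = (0.000, 231.000) km/h.
Magnitude = |(0.000, 231.000)| = 231.000 km/h.

231.0 km/h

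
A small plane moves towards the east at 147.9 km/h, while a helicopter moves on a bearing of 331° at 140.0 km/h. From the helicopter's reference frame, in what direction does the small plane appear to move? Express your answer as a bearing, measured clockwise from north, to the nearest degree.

Taking east as x and north as y: small plane velocity = (147.900, 0.000) km/h; helicopter velocity = (-67.873, 122.447) km/h.
Velocity of small plane relative to helicopter = (147.900, 0.000) − (-67.873, 122.447) = (215.773, -122.447) km/h.
Bearing = atan2(215.77, -122.45) = 119.57° clockwise from north.

120°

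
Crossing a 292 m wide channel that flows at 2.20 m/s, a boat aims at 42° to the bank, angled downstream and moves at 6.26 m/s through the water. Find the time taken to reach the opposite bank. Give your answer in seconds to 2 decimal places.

69.71 s

The component of the boat's velocity perpendicular to the bank is 6.26 × sin 42° = 4.189 m/s.
The flow acts along the bank and has no component across it.
Time = 292 / 4.189 = 69.710 s.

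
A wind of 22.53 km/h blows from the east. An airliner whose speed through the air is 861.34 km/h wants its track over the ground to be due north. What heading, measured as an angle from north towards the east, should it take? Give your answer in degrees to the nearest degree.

1°

The wind pushes perpendicular to the desired track; the heading must have a component into the wind equal to 22.53 km/h: 861.34 sin θ = 22.53.
sin θ = 0.0262, so θ = 1.499°.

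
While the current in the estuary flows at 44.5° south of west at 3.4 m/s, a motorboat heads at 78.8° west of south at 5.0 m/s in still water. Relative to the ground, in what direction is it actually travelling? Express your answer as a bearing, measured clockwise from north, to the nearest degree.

Taking east as x and north as y: velocity relative to the water = (-4.905, -0.971) m/s; the water relative to ground = (-2.425, -2.383) m/s.
Velocity relative to ground = (-4.905, -0.971) + (-2.425, -2.383) = (-7.330, -3.354) m/s.
Bearing = atan2(-7.33, -3.35) = 245.41° clockwise from north.

245°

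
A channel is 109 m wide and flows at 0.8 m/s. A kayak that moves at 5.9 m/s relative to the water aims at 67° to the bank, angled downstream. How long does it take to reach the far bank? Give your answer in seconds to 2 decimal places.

The component of the kayak's velocity perpendicular to the bank is 5.9 × sin 67° = 5.431 m/s.
The flow acts along the bank and has no component across it.
Time = 109 / 5.431 = 20.070 s.

20.07 s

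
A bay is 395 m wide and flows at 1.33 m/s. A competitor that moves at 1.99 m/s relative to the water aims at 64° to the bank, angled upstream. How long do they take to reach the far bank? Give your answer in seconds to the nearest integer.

The component of the competitor's velocity perpendicular to the bank is 1.99 × sin 64° = 1.789 m/s.
The current is parallel to the bank, so it does not affect the crossing time.
Time = 395 / 1.789 = 220.843 s.

221 s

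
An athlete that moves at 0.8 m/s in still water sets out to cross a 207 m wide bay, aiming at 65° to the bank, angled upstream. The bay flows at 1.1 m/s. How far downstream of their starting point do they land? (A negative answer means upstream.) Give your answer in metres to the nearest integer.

Perpendicular speed = 0.725 m/s; crossing time = 207 / 0.725 = 285.499 s.
Net downstream speed = 0.762 m/s.
Drift = 0.762 × 285.499 = 217.523 m (downstream).

218 m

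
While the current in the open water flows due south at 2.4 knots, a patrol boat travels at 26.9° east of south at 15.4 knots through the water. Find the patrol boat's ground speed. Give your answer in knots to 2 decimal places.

17.57 knots

Taking east as x and north as y: velocity relative to the water = (6.967, -13.734) knots; the water relative to ground = (0.000, -2.400) knots.
Velocity relative to ground = (6.967, -13.734) + (0.000, -2.400) = (6.967, -16.134) knots.
Speed = |(6.967, -16.134)| = 17.574 knots.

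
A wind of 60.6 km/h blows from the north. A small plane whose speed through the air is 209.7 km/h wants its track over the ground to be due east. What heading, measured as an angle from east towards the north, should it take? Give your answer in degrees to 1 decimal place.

16.8°

The wind pushes perpendicular to the desired track; the heading must have a component into the wind equal to 60.6 km/h: 209.7 sin θ = 60.6.
sin θ = 0.2890, so θ = 16.797°.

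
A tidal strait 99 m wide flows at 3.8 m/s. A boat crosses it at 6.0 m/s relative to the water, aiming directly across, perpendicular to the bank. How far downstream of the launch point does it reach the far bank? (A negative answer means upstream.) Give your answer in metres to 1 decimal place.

Perpendicular speed = 6.000 m/s; crossing time = 99 / 6.000 = 16.500 s.
Net downstream speed = 3.800 m/s.
Drift = 3.800 × 16.500 = 62.700 m (downstream).

62.7 m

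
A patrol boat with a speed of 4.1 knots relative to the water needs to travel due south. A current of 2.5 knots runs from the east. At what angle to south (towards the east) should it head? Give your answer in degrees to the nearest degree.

38°

The current pushes perpendicular to the desired track; the heading must have a component into the current equal to 2.5 knots: 4.1 sin θ = 2.5.
sin θ = 0.6098, so θ = 37.572°.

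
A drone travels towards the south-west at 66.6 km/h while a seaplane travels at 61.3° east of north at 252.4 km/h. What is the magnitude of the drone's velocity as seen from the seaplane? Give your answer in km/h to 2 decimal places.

Taking east as x and north as y: drone velocity = (-47.093, -47.093) km/h; seaplane velocity = (221.392, 121.208) km/h.
Velocity of drone relative to seaplane = (-47.093, -47.093) − (221.392, 121.208) = (-268.485, -168.302) km/h.
Magnitude = |(-268.485, -168.302)| = 316.875 km/h.

316.87 km/h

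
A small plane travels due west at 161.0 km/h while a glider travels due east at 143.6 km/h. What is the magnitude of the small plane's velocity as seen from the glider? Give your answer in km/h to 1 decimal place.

304.6 km/h

Taking east as x and north as y: small plane velocity = (-161.000, 0.000) km/h; glider velocity = (143.600, 0.000) km/h.
Velocity of small plane relative to glider = (-161.000, 0.000) − (143.600, 0.000) = (-304.600, 0.000) km/h.
Magnitude = |(-304.600, 0.000)| = 304.600 km/h.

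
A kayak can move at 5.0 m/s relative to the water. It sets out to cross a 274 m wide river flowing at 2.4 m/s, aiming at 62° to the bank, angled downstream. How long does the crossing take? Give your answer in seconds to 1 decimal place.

62.1 s

The component of the kayak's velocity perpendicular to the bank is 5.0 × sin 62° = 4.415 m/s.
The current is parallel to the bank, so it does not affect the crossing time.
Time = 274 / 4.415 = 62.065 s.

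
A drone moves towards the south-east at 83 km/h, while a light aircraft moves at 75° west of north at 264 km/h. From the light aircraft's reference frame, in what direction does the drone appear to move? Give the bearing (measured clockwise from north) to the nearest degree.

112°

Taking east as x and north as y: drone velocity = (58.690, -58.690) km/h; light aircraft velocity = (-255.004, 68.328) km/h.
Velocity of drone relative to light aircraft = (58.690, -58.690) − (-255.004, 68.328) = (313.694, -127.018) km/h.
Bearing = atan2(313.69, -127.02) = 112.04° clockwise from north.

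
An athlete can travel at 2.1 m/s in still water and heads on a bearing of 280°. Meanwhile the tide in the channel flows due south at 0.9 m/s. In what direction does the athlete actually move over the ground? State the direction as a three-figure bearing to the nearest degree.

255°

Taking east as x and north as y: velocity relative to the water = (-2.068, 0.365) m/s; the water relative to ground = (0.000, -0.900) m/s.
Velocity relative to ground = (-2.068, 0.365) + (0.000, -0.900) = (-2.068, -0.535) m/s.
Bearing = atan2(-2.07, -0.54) = 255.49° clockwise from north.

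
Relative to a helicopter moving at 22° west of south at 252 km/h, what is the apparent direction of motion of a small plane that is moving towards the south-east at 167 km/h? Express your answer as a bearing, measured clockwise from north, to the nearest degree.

061°

Taking east as x and north as y: small plane velocity = (118.087, -118.087) km/h; helicopter velocity = (-94.401, -233.650) km/h.
Velocity of small plane relative to helicopter = (118.087, -118.087) − (-94.401, -233.650) = (212.488, 115.563) km/h.
Bearing = atan2(212.49, 115.56) = 61.46° clockwise from north.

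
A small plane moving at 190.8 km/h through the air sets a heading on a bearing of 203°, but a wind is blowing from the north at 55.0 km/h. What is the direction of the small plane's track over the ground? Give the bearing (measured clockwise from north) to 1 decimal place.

Taking east as x and north as y: velocity relative to the air = (-74.551, -175.632) km/h; the air relative to ground = (0.000, -55.000) km/h.
Velocity relative to ground = (-74.551, -175.632) + (0.000, -55.000) = (-74.551, -230.632) km/h.
Bearing = atan2(-74.55, -230.63) = 197.91° clockwise from north.

197.9°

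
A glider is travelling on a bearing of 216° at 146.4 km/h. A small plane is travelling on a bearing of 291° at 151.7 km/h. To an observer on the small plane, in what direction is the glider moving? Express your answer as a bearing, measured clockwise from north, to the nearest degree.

Taking east as x and north as y: glider velocity = (-86.052, -118.440) km/h; small plane velocity = (-141.624, 54.364) km/h.
Velocity of glider relative to small plane = (-86.052, -118.440) − (-141.624, 54.364) = (55.572, -172.805) km/h.
Bearing = atan2(55.57, -172.80) = 162.17° clockwise from north.

162°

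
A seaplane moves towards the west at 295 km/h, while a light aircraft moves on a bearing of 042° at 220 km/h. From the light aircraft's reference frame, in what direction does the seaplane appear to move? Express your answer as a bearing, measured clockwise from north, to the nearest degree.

Taking east as x and north as y: seaplane velocity = (-295.000, 0.000) km/h; light aircraft velocity = (147.209, 163.492) km/h.
Velocity of seaplane relative to light aircraft = (-295.000, 0.000) − (147.209, 163.492) = (-442.209, -163.492) km/h.
Bearing = atan2(-442.21, -163.49) = 249.71° clockwise from north.

250°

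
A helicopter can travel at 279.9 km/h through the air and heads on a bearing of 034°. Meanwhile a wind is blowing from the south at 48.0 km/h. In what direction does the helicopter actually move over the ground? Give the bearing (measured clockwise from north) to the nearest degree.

029°

Taking east as x and north as y: velocity relative to the air = (156.518, 232.048) km/h; the air relative to ground = (0.000, 48.000) km/h.
Velocity relative to ground = (156.518, 232.048) + (0.000, 48.000) = (156.518, 280.048) km/h.
Bearing = atan2(156.52, 280.05) = 29.20° clockwise from north.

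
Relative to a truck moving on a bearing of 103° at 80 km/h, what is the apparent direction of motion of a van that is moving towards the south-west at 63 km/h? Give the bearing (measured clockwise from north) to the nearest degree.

Taking east as x and north as y: van velocity = (-44.548, -44.548) km/h; truck velocity = (77.950, -17.996) km/h.
Velocity of van relative to truck = (-44.548, -44.548) − (77.950, -17.996) = (-122.497, -26.552) km/h.
Bearing = atan2(-122.50, -26.55) = 257.77° clockwise from north.

258°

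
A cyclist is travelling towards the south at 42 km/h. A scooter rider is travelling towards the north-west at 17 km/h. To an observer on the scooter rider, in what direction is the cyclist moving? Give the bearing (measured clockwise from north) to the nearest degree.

Taking east as x and north as y: cyclist velocity = (0.000, -42.000) km/h; scooter rider velocity = (-12.021, 12.021) km/h.
Velocity of cyclist relative to scooter rider = (0.000, -42.000) − (-12.021, 12.021) = (12.021, -54.021) km/h.
Bearing = atan2(12.02, -54.02) = 167.45° clockwise from north.

167°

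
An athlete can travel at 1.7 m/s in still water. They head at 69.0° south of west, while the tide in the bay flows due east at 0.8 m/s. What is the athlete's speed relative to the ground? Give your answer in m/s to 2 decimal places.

Taking east as x and north as y: velocity relative to the water = (-0.609, -1.587) m/s; the water relative to ground = (0.800, 0.000) m/s.
Velocity relative to ground = (-0.609, -1.587) + (0.800, 0.000) = (0.191, -1.587) m/s.
Speed = |(0.191, -1.587)| = 1.599 m/s.

1.60 m/s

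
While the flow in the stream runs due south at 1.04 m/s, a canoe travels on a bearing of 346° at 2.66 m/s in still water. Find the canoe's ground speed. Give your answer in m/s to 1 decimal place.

Taking east as x and north as y: velocity relative to the water = (-0.644, 2.581) m/s; the water relative to ground = (0.000, -1.040) m/s.
Velocity relative to ground = (-0.644, 2.581) + (0.000, -1.040) = (-0.644, 1.541) m/s.
Speed = |(-0.644, 1.541)| = 1.670 m/s.

1.7 m/s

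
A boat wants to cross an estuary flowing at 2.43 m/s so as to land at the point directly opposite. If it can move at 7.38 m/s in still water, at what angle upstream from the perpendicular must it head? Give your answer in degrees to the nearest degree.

19°

To cancel the current, the upstream component of the boat's velocity must equal the flow: 7.38 sin θ = 2.43.
sin θ = 2.43 / 7.38 = 0.3293.
θ = arcsin(0.3293) = 19.224°.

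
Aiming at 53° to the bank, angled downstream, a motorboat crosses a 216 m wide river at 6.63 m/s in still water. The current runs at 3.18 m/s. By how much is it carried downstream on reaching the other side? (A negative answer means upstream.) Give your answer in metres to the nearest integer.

Perpendicular speed = 5.295 m/s; crossing time = 216 / 5.295 = 40.794 s.
Net downstream speed = 7.170 m/s.
Drift = 7.170 × 40.794 = 292.491 m (downstream).

292 m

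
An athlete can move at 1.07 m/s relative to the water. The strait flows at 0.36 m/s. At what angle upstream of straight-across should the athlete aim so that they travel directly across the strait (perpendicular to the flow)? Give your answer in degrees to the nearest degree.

To cancel the current, the upstream component of the athlete's velocity must equal the flow: 1.07 sin θ = 0.36.
sin θ = 0.36 / 1.07 = 0.3364.
θ = arcsin(0.3364) = 19.661°.

20°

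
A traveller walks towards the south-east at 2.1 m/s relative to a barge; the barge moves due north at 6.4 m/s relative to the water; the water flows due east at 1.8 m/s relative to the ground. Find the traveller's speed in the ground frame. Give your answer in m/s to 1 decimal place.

5.9 m/s

In east/north components (m/s): traveller relative to barge = (1.485, -1.485); barge relative to water = (0.000, 6.400); water relative to ground = (1.800, 0.000).
Sum = (3.285, 4.915) m/s.
Speed = |(3.285, 4.915)| = 5.912 m/s.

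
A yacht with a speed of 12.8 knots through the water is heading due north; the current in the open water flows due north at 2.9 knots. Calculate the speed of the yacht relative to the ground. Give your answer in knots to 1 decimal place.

15.7 knots

Taking east as x and north as y: velocity relative to the water = (0.000, 12.800) knots; the water relative to ground = (0.000, 2.900) knots.
Velocity relative to ground = (0.000, 12.800) + (0.000, 2.900) = (0.000, 15.700) knots.
Speed = |(0.000, 15.700)| = 15.700 knots.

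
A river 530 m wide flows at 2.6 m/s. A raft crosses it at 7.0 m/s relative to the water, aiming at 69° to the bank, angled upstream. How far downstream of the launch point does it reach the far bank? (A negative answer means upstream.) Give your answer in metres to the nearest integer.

Perpendicular speed = 6.535 m/s; crossing time = 530 / 6.535 = 81.101 s.
Net downstream speed = 0.091 m/s.
Drift = 0.091 × 81.101 = 7.415 m (downstream).

7 m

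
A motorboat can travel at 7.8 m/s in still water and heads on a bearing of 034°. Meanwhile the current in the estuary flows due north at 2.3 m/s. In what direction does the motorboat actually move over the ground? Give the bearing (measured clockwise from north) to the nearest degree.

Taking east as x and north as y: velocity relative to the water = (4.362, 6.466) m/s; the water relative to ground = (0.000, 2.300) m/s.
Velocity relative to ground = (4.362, 6.466) + (0.000, 2.300) = (4.362, 8.766) m/s.
Bearing = atan2(4.36, 8.77) = 26.45° clockwise from north.

026°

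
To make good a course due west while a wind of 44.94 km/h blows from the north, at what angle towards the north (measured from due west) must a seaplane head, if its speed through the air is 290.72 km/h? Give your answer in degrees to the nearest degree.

9°

The wind pushes perpendicular to the desired track; the heading must have a component into the wind equal to 44.94 km/h: 290.72 sin θ = 44.94.
sin θ = 0.1546, so θ = 8.893°.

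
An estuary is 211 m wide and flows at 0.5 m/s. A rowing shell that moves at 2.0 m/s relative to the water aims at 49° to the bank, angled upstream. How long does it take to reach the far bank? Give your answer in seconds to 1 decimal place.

139.8 s

The component of the rowing shell's velocity perpendicular to the bank is 2.0 × sin 49° = 1.509 m/s.
The current is parallel to the bank, so it does not affect the crossing time.
Time = 211 / 1.509 = 139.789 s.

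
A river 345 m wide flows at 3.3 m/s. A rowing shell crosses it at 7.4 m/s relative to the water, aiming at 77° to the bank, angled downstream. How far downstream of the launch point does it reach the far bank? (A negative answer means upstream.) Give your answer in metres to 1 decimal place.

237.5 m

Perpendicular speed = 7.210 m/s; crossing time = 345 / 7.210 = 47.848 s.
Net downstream speed = 4.965 m/s.
Drift = 4.965 × 47.848 = 237.548 m (downstream).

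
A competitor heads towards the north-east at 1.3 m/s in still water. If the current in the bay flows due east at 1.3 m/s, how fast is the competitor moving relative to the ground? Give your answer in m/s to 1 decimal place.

Taking east as x and north as y: velocity relative to the water = (0.919, 0.919) m/s; the water relative to ground = (1.300, 0.000) m/s.
Velocity relative to ground = (0.919, 0.919) + (1.300, 0.000) = (2.219, 0.919) m/s.
Speed = |(2.219, 0.919)| = 2.402 m/s.

2.4 m/s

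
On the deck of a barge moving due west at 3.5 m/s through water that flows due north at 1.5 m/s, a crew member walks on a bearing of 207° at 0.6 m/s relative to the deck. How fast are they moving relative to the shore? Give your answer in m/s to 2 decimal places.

In east/north components (m/s): crew member relative to barge = (-0.272, -0.535); barge relative to water = (-3.500, 0.000); water relative to ground = (0.000, 1.500).
Sum = (-3.772, 0.965) m/s.
Speed = |(-3.772, 0.965)| = 3.894 m/s.

3.89 m/s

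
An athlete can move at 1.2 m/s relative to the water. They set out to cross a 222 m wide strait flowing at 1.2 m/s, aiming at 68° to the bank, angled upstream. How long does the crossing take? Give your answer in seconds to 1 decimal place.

The component of the athlete's velocity perpendicular to the bank is 1.2 × sin 68° = 1.113 m/s.
Only the cross-stream component determines the crossing time; the current contributes nothing perpendicular to the bank.
Time = 222 / 1.113 = 199.529 s.

199.5 s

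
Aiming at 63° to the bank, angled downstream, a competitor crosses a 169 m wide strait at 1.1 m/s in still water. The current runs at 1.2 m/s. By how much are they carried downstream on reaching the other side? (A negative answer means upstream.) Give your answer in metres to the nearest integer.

Perpendicular speed = 0.980 m/s; crossing time = 169 / 0.980 = 172.430 s.
Net downstream speed = 1.699 m/s.
Drift = 1.699 × 172.430 = 293.026 m (downstream).

293 m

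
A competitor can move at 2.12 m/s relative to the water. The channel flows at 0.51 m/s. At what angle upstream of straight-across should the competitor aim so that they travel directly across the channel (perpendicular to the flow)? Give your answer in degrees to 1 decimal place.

To cancel the current, the upstream component of the competitor's velocity must equal the flow: 2.12 sin θ = 0.51.
sin θ = 0.51 / 2.12 = 0.2406.
θ = arcsin(0.2406) = 13.920°.

13.9°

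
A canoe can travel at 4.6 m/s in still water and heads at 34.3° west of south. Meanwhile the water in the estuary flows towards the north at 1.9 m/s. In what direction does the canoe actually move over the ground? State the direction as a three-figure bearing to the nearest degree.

Taking east as x and north as y: velocity relative to the water = (-2.592, -3.800) m/s; the water relative to ground = (0.000, 1.900) m/s.
Velocity relative to ground = (-2.592, -3.800) + (0.000, 1.900) = (-2.592, -1.900) m/s.
Bearing = atan2(-2.59, -1.90) = 233.76° clockwise from north.

234°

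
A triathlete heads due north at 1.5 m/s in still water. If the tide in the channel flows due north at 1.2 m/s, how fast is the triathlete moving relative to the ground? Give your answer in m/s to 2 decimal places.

2.70 m/s

Taking east as x and north as y: velocity relative to the water = (0.000, 1.500) m/s; the water relative to ground = (0.000, 1.200) m/s.
Velocity relative to ground = (0.000, 1.500) + (0.000, 1.200) = (0.000, 2.700) m/s.
Speed = |(0.000, 2.700)| = 2.700 m/s.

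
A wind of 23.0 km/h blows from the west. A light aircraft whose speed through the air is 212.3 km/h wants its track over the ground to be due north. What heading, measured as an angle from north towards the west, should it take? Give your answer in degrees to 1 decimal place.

The wind pushes perpendicular to the desired track; the heading must have a component into the wind equal to 23.0 km/h: 212.3 sin θ = 23.0.
sin θ = 0.1083, so θ = 6.219°.

6.2°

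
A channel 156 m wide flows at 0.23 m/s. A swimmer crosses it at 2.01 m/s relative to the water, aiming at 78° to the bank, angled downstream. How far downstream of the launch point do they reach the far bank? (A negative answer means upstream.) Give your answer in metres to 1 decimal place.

51.4 m

Perpendicular speed = 1.966 m/s; crossing time = 156 / 1.966 = 79.346 s.
Net downstream speed = 0.648 m/s.
Drift = 0.648 × 79.346 = 51.408 m (downstream).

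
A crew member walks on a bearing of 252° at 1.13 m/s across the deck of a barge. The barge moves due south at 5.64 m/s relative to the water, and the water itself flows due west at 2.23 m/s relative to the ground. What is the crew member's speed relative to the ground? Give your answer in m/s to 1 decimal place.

6.8 m/s

In east/north components (m/s): crew member relative to barge = (-1.075, -0.349); barge relative to water = (0.000, -5.640); water relative to ground = (-2.230, 0.000).
Sum = (-3.305, -5.989) m/s.
Speed = |(-3.305, -5.989)| = 6.840 m/s.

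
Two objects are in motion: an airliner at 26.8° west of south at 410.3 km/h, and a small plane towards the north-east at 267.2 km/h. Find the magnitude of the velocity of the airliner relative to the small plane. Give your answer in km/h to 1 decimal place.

669.4 km/h

Taking east as x and north as y: airliner velocity = (-184.995, -366.228) km/h; small plane velocity = (188.939, 188.939) km/h.
Velocity of airliner relative to small plane = (-184.995, -366.228) − (188.939, 188.939) = (-373.934, -555.167) km/h.
Magnitude = |(-373.934, -555.167)| = 669.356 km/h.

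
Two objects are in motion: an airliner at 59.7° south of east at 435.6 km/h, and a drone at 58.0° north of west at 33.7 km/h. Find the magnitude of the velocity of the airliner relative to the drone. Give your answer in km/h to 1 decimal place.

469.3 km/h

Taking east as x and north as y: airliner velocity = (219.772, -376.095) km/h; drone velocity = (-17.858, 28.579) km/h.
Velocity of airliner relative to drone = (219.772, -376.095) − (-17.858, 28.579) = (237.631, -404.674) km/h.
Magnitude = |(237.631, -404.674)| = 469.286 km/h.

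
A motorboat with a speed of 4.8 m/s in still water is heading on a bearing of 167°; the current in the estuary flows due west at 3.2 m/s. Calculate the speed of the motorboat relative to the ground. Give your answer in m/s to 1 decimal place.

5.1 m/s

Taking east as x and north as y: velocity relative to the water = (1.080, -4.677) m/s; the water relative to ground = (-3.200, 0.000) m/s.
Velocity relative to ground = (1.080, -4.677) + (-3.200, 0.000) = (-2.120, -4.677) m/s.
Speed = |(-2.120, -4.677)| = 5.135 m/s.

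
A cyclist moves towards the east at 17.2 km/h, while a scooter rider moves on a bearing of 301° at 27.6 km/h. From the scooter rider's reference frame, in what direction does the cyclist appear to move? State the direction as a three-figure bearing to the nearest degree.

109°

Taking east as x and north as y: cyclist velocity = (17.200, 0.000) km/h; scooter rider velocity = (-23.658, 14.215) km/h.
Velocity of cyclist relative to scooter rider = (17.200, 0.000) − (-23.658, 14.215) = (40.858, -14.215) km/h.
Bearing = atan2(40.86, -14.22) = 109.18° clockwise from north.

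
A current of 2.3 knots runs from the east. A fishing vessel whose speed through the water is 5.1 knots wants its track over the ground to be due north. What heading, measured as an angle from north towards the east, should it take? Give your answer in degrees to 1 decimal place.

The current pushes perpendicular to the desired track; the heading must have a component into the current equal to 2.3 knots: 5.1 sin θ = 2.3.
sin θ = 0.4510, so θ = 26.807°.

26.8°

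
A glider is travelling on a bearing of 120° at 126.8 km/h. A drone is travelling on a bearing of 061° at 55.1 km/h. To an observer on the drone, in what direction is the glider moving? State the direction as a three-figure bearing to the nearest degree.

Taking east as x and north as y: glider velocity = (109.812, -63.400) km/h; drone velocity = (48.192, 26.713) km/h.
Velocity of glider relative to drone = (109.812, -63.400) − (48.192, 26.713) = (61.620, -90.113) km/h.
Bearing = atan2(61.62, -90.11) = 145.64° clockwise from north.

146°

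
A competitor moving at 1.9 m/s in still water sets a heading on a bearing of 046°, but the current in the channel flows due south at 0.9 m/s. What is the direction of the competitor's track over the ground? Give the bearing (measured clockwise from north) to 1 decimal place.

072.9°

Taking east as x and north as y: velocity relative to the water = (1.367, 1.320) m/s; the water relative to ground = (0.000, -0.900) m/s.
Velocity relative to ground = (1.367, 1.320) + (0.000, -0.900) = (1.367, 0.420) m/s.
Bearing = atan2(1.37, 0.42) = 72.92° clockwise from north.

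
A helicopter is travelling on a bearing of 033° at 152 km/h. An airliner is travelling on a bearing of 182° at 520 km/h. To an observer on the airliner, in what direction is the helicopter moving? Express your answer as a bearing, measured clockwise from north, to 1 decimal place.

Taking east as x and north as y: helicopter velocity = (82.785, 127.478) km/h; airliner velocity = (-18.148, -519.683) km/h.
Velocity of helicopter relative to airliner = (82.785, 127.478) − (-18.148, -519.683) = (100.933, 647.161) km/h.
Bearing = atan2(100.93, 647.16) = 8.86° clockwise from north.

008.9°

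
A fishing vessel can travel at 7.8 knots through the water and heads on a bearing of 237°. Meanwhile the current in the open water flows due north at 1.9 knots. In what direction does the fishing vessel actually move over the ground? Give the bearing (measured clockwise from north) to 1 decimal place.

Taking east as x and north as y: velocity relative to the water = (-6.542, -4.248) knots; the water relative to ground = (0.000, 1.900) knots.
Velocity relative to ground = (-6.542, -4.248) + (0.000, 1.900) = (-6.542, -2.348) knots.
Bearing = atan2(-6.54, -2.35) = 250.25° clockwise from north.

250.3°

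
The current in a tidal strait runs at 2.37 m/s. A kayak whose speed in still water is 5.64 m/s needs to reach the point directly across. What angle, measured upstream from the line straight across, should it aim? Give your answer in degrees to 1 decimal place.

To cancel the current, the upstream component of the kayak's velocity must equal the flow: 5.64 sin θ = 2.37.
sin θ = 2.37 / 5.64 = 0.4202.
θ = arcsin(0.4202) = 24.848°.

24.8°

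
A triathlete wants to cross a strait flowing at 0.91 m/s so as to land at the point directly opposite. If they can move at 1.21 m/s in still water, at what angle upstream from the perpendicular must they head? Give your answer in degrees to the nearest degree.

To cancel the current, the upstream component of the triathlete's velocity must equal the flow: 1.21 sin θ = 0.91.
sin θ = 0.91 / 1.21 = 0.7521.
θ = arcsin(0.7521) = 48.770°.

49°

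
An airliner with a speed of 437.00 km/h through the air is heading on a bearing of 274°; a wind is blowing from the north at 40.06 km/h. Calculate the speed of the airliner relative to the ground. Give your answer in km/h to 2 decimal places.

436.04 km/h

Taking east as x and north as y: velocity relative to the air = (-435.935, 30.484) km/h; the air relative to ground = (0.000, -40.060) km/h.
Velocity relative to ground = (-435.935, 30.484) + (0.000, -40.060) = (-435.935, -9.576) km/h.
Speed = |(-435.935, -9.576)| = 436.041 km/h.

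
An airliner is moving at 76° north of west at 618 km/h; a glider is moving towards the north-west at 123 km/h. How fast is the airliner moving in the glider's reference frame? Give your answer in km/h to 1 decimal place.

516.5 km/h

Taking east as x and north as y: airliner velocity = (-149.508, 599.643) km/h; glider velocity = (-86.974, 86.974) km/h.
Velocity of airliner relative to glider = (-149.508, 599.643) − (-86.974, 86.974) = (-62.534, 512.669) km/h.
Magnitude = |(-62.534, 512.669)| = 516.468 km/h.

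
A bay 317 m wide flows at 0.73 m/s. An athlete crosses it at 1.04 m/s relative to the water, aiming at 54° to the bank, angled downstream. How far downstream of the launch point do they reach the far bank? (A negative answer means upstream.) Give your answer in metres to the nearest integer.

505 m

Perpendicular speed = 0.841 m/s; crossing time = 317 / 0.841 = 376.763 s.
Net downstream speed = 1.341 m/s.
Drift = 1.341 × 376.763 = 505.351 m (downstream).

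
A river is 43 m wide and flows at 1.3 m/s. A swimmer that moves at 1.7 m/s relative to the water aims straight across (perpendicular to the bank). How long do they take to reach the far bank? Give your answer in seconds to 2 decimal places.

25.29 s

The component of the swimmer's velocity perpendicular to the bank is 1.7 m/s.
The current is parallel to the bank, so it does not affect the crossing time.
Time = 43 / 1.700 = 25.294 s.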